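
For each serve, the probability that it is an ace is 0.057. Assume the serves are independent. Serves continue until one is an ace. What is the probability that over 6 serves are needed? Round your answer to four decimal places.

0.7032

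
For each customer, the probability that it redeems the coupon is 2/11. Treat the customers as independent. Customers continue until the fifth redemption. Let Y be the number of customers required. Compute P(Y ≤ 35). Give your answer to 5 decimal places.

0.78830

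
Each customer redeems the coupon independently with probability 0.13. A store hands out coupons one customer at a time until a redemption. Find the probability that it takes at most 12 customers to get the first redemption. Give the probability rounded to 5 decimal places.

Y = number of customers to the first success; geometric, p = 0.13.
P(Y ≤ 12) = 1 − (1−p)^12 = 1 − 0.1880317 = 0.8119683

0.81197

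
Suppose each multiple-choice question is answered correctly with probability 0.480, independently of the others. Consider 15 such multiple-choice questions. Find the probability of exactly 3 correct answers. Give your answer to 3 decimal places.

X ~ Binomial(n=15, p=0.48).
P(X=3) = C(15,3) · p^3 · (1−p)^12
= 455 · 0.11059 · 0.00039088 = 0.01967

0.020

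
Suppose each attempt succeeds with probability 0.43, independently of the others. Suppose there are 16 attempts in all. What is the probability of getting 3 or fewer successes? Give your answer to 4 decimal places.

0.0400

X ~ Binomial(16, 0.43); P(X ≤ 3) = Σ C(16,k) p^k (1−p)^(16−k) over k:
  k=0: C(16,0)·0.43^0·0.57^16 = 0.000124
  k=1: C(16,1)·0.43^1·0.57^15 = 0.001499
  k=2: C(16,2)·0.43^2·0.57^14 = 0.008479
  k=3: C(16,3)·0.43^3·0.57^13 = 0.029852
Total = 0.039954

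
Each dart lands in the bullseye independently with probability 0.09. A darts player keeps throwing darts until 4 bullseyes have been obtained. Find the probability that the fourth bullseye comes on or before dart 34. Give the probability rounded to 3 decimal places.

0.367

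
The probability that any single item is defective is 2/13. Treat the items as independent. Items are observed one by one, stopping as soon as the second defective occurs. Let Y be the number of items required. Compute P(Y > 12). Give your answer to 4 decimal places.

0.4286

Needing more than 12 items ⇔ fewer than 2 successes in the first 12. With X ~ Binomial(12, 0.153846), P(Y > 12) = P(X ≤ 1).
  k=0: C(12,0)·0.153846^0·0.846154^12 = 0.134708
  k=1: C(12,1)·0.153846^1·0.846154^11 = 0.293907
P(X ≤ 1) = 0.428615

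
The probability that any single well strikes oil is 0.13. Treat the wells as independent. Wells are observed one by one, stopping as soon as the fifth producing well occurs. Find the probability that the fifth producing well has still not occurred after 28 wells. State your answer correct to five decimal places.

0.70410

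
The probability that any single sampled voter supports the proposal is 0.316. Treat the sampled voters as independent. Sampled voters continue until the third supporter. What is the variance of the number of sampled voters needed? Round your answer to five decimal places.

Y = total sampled voters until the third success; negative binomial with r=3, p=0.316.
Var(Y) = r(1−p)/p² = 3·0.684 / 0.316² = 20.5495914

20.54959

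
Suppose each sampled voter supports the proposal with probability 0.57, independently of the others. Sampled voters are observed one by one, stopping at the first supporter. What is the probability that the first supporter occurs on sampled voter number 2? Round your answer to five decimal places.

0.24510

Geometric (trials to first success), p = 0.57.
P(Y = 2) = (1−p)^1 · p = 0.43 · 0.57 = 0.2451000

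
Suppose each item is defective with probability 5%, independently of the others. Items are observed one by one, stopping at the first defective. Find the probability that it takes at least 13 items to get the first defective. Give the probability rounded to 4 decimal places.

Y = number of items to the first success; geometric, p = 0.05.
P(Y > 12) = P(first 12 all fail) = (1−p)^12 = 0.540360

0.5404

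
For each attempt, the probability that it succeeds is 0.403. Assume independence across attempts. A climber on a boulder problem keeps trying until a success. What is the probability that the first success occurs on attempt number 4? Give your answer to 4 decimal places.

0.0857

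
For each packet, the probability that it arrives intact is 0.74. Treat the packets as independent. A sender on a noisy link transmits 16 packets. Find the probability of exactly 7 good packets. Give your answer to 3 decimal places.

0.008

X ~ Binomial(n=16, p=0.74).
P(X=7) = C(16,7) · p^7 · (1−p)^9
= 11440 · 0.12151 · 5.4295e-06 = 0.00755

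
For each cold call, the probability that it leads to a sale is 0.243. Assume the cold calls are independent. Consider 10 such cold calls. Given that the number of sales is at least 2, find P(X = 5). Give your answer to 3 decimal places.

X ~ Binomial(10, 0.243). Want P(X=5 | X≥2) = P(X=5) / P(X≥2).
P(X=5) = C(10,5)·0.243^5·0.757^5 = 0.05308
P(X≥2) = 1 − 0.06180 − 0.19837 = 0.73984
Ratio = 0.05308 / 0.73984 = 0.07174

0.072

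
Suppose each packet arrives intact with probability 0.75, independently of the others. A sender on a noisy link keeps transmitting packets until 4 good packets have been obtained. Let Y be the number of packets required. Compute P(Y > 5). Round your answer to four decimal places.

0.3672

Needing more than 5 packets ⇔ fewer than 4 successes in the first 5. With X ~ Binomial(5, 0.75), P(Y > 5) = P(X ≤ 3).
  k=0: C(5,0)·0.75^0·0.25^5 = 0.000977
  k=1: C(5,1)·0.75^1·0.25^4 = 0.014648
  k=2: C(5,2)·0.75^2·0.25^3 = 0.087891
  k=3: C(5,3)·0.75^3·0.25^2 = 0.263672
P(X ≤ 3) = 0.367188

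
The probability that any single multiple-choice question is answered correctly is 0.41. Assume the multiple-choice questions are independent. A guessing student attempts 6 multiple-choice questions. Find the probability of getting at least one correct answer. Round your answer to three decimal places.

P(at least one) = 1 − P(none) = 1 − (1 − 0.41)^6
= 1 − 0.04218 = 0.95782

0.958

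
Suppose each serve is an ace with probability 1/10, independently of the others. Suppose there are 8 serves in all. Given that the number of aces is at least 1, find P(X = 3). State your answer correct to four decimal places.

0.0581

X ~ Binomial(8, 0.10). Want P(X=3 | X≥1) = P(X=3) / P(X≥1).
P(X=3) = C(8,3)·0.10^3·0.90^5 = 0.033067
P(X≥1) = 1 − 0.430467 = 0.569533
Ratio = 0.033067 / 0.569533 = 0.058061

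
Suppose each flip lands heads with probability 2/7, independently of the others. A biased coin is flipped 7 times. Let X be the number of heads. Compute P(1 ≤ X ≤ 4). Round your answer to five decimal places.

0.88186

X ~ Binomial(7, 0.285714); P(1 ≤ X ≤ 4) = Σ C(7,k) p^k (1−p)^(7−k) over k:
  k=1: C(7,1)·0.285714^1·0.714286^6 = 0.2656206
  k=2: C(7,2)·0.285714^2·0.714286^5 = 0.3187447
  k=3: C(7,3)·0.285714^3·0.714286^4 = 0.2124965
  k=4: C(7,4)·0.285714^4·0.714286^3 = 0.0849986
Total = 0.8818604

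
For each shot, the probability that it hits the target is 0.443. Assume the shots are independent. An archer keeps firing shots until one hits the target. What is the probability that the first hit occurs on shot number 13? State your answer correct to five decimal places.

0.00040

Geometric (trials to first success), p = 0.443.
P(Y = 13) = (1−p)^12 · p = 0.00089179 · 0.443 = 0.0003951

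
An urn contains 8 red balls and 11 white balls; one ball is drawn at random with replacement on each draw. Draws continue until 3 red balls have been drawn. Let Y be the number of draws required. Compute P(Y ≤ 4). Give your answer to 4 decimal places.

0.2043

Finishing within 4 draws ⇔ at least 3 successes in the first 4. With X ~ Binomial(4, 0.421053), P(Y ≤ 4) = 1 − P(X ≤ 2).
  k=0: C(4,0)·0.421053^0·0.578947^4 = 0.112346
  k=1: C(4,1)·0.421053^1·0.578947^3 = 0.326824
  k=2: C(4,2)·0.421053^2·0.578947^2 = 0.356535
1 − 0.795704 = 0.204296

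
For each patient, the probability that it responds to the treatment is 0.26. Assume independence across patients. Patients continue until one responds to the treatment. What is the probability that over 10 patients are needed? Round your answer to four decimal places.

0.0492

Y = number of patients to the first success; geometric, p = 0.26.
P(Y > 10) = P(first 10 all fail) = (1−p)^10 = 0.049240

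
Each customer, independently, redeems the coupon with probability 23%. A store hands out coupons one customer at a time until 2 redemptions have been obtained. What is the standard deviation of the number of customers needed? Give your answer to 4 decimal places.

Y = total customers until the second success; negative binomial with r=2, p=0.23.
SD(Y) = √[r(1−p)/p²] = √(29.111531) = 5.395510

5.3955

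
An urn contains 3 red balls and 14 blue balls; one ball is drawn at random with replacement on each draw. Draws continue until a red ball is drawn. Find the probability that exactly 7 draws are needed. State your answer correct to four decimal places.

0.0550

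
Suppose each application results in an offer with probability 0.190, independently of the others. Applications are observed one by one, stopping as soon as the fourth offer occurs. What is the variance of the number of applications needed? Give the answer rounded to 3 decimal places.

Y = total applications until the fourth success; negative binomial with r=4, p=0.19.
Var(Y) = r(1−p)/p² = 4·0.81 / 0.19² = 89.75069

89.751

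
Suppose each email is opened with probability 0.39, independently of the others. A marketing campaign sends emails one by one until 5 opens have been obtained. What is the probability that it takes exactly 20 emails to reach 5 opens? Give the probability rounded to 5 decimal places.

0.02107

Y = trial on which the fifth success occurs; negative binomial, r=5, p=0.39.
P(Y=20) = C(19,4) · p^5 · (1−p)^15
= 3876 · 0.0090224 · 0.00060249 = 0.0210695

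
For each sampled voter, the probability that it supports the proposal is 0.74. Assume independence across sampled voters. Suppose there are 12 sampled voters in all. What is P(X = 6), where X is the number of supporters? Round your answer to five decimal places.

0.04687

X ~ Binomial(n=12, p=0.74).
P(X=6) = C(12,6) · p^6 · (1−p)^6
= 924 · 0.16421 · 0.00030892 = 0.0468708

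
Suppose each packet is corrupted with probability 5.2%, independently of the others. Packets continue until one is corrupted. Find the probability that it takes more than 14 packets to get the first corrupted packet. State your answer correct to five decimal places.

0.47350

Y = number of packets to the first success; geometric, p = 0.052.
P(Y > 14) = P(first 14 all fail) = (1−p)^14 = 0.4734964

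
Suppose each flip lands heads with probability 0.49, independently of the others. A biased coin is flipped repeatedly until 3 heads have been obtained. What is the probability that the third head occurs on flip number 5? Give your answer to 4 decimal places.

0.1836

Y = trial on which the third success occurs; negative binomial, r=3, p=0.49.
P(Y=5) = C(4,2) · p^3 · (1−p)^2
= 6 · 0.11765 · 0.2601 = 0.183603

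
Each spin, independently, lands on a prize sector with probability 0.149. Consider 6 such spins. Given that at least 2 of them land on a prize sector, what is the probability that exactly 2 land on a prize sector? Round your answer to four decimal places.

X ~ Binomial(6, 0.149). Want P(X=2 | X≥2) = P(X=2) / P(X≥2).
P(X=2) = C(6,2)·0.149^2·0.851^4 = 0.174655
P(X≥2) = 1 − 0.379820 − 0.399011 = 0.221169
Ratio = 0.174655 / 0.221169 = 0.789692

0.7897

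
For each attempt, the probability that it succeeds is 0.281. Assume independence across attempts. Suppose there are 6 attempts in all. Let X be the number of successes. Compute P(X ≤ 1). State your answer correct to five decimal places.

X ~ Binomial(6, 0.281); P(X ≤ 1) = Σ C(6,k) p^k (1−p)^(6−k) over k:
  k=0: C(6,0)·0.281^0·0.719^6 = 0.1381571
  k=1: C(6,1)·0.281^1·0.719^5 = 0.3239679
Total = 0.4621251

0.46213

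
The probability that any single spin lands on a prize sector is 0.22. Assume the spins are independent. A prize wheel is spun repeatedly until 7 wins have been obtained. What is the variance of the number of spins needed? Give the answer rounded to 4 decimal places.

112.8099

Y = total spins until the seventh success; negative binomial with r=7, p=0.22.
Var(Y) = r(1−p)/p² = 7·0.78 / 0.22² = 112.809917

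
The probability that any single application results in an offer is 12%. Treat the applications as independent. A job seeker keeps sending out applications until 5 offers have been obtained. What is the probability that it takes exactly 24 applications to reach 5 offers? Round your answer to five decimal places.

Y = trial on which the fifth success occurs; negative binomial, r=5, p=0.12.
P(Y=24) = C(23,4) · p^5 · (1−p)^19
= 8855 · 2.4883e-05 · 0.08814 = 0.0194207

0.01942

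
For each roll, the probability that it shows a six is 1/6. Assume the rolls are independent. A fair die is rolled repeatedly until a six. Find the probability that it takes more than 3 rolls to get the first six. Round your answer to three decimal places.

0.579

Y = number of rolls to the first success; geometric, p = 0.166667.
P(Y > 3) = P(first 3 all fail) = (1−p)^3 = 0.57870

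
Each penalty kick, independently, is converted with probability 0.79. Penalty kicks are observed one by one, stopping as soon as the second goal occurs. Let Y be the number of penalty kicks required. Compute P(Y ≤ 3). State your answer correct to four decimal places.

0.8862

Finishing within 3 penalty kicks ⇔ at least 2 successes in the first 3. With X ~ Binomial(3, 0.79), P(Y ≤ 3) = 1 − P(X ≤ 1).
  k=0: C(3,0)·0.79^0·0.21^3 = 0.009261
  k=1: C(3,1)·0.79^1·0.21^2 = 0.104517
1 − 0.113778 = 0.886222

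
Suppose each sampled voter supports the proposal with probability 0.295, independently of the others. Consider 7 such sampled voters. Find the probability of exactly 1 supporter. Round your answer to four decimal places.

0.2535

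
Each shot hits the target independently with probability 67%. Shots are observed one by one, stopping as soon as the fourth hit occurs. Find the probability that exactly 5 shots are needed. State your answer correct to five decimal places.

0.26599

Y = trial on which the fourth success occurs; negative binomial, r=4, p=0.67.
P(Y=5) = C(4,3) · p^4 · (1−p)^1
= 4 · 0.20151 · 0.33 = 0.2659948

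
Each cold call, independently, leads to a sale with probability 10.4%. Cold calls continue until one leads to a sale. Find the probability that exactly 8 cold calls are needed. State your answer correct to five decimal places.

Geometric (trials to first success), p = 0.104.
P(Y = 8) = (1−p)^7 · p = 0.46361 · 0.104 = 0.0482158

0.04822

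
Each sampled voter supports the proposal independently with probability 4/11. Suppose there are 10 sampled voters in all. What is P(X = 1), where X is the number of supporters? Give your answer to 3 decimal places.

0.062

X ~ Binomial(n=10, p=0.363636).
P(X=1) = C(10,1) · p^1 · (1−p)^9
= 10 · 0.36364 · 0.017114 = 0.06223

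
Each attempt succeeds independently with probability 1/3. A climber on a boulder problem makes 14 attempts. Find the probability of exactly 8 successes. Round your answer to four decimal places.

X ~ Binomial(n=14, p=0.333333).
P(X=8) = C(14,8) · p^8 · (1−p)^6
= 3003 · 0.00015242 · 0.087791 = 0.040183

0.0402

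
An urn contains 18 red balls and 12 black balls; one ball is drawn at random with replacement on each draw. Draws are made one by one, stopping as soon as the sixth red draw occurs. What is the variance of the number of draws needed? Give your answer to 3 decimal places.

6.667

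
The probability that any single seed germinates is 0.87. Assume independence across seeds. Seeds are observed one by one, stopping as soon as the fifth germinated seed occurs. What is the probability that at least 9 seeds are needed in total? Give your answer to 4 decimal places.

0.0129

Needing more than 8 seeds ⇔ fewer than 5 successes in the first 8. With X ~ Binomial(8, 0.87), P(Y > 8) = P(X ≤ 4).
  k=0: C(8,0)·0.87^0·0.13^8 = 0.000000
  k=1: C(8,1)·0.87^1·0.13^7 = 0.000004
  k=2: C(8,2)·0.87^2·0.13^6 = 0.000102
  k=3: C(8,3)·0.87^3·0.13^5 = 0.001369
  k=4: C(8,4)·0.87^4·0.13^4 = 0.011454
P(X ≤ 4) = 0.012930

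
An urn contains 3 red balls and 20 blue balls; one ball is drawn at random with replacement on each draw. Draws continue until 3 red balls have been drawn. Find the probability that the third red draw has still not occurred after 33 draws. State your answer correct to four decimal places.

Needing more than 33 draws ⇔ fewer than 3 successes in the first 33. With X ~ Binomial(33, 0.130435), P(Y > 33) = P(X ≤ 2).
  k=0: C(33,0)·0.130435^0·0.869565^33 = 0.009931
  k=1: C(33,1)·0.130435^1·0.869565^32 = 0.049156
  k=2: C(33,2)·0.130435^2·0.869565^31 = 0.117974
P(X ≤ 2) = 0.177061

0.1771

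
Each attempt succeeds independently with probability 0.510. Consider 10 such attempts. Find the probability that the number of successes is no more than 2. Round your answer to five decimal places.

0.04800

X ~ Binomial(10, 0.51); P(X ≤ 2) = Σ C(10,k) p^k (1−p)^(10−k) over k:
  k=0: C(10,0)·0.51^0·0.49^10 = 0.0007979
  k=1: C(10,1)·0.51^1·0.49^9 = 0.0083049
  k=2: C(10,2)·0.51^2·0.49^8 = 0.0388975
Total = 0.0480003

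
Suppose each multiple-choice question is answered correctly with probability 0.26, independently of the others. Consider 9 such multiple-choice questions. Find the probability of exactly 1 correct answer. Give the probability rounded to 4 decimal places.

X ~ Binomial(n=9, p=0.26).
P(X=1) = C(9,1) · p^1 · (1−p)^8
= 9 · 0.26 · 0.089919 = 0.210412

0.2104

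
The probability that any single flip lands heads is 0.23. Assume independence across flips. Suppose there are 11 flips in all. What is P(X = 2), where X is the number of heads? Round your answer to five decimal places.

0.27684

X ~ Binomial(n=11, p=0.23).
P(X=2) = C(11,2) · p^2 · (1−p)^9
= 55 · 0.0529 · 0.095152 = 0.2768439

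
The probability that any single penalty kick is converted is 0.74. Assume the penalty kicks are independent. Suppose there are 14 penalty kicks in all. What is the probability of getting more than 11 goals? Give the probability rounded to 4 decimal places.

0.2533

X ~ Binomial(14, 0.74); P(X ≥ 12) = Σ C(14,k) p^k (1−p)^(14−k) over k:
  k=12: C(14,12)·0.74^12·0.26^2 = 0.165870
  k=13: C(14,13)·0.74^13·0.26^1 = 0.072630
  k=14: C(14,14)·0.74^14·0.26^0 = 0.014765
Total = 0.253265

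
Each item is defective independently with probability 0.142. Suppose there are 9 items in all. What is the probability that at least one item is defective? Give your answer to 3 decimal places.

0.748

P(at least one) = 1 − P(none) = 1 − (1 − 0.142)^9
= 1 − 0.25199 = 0.74801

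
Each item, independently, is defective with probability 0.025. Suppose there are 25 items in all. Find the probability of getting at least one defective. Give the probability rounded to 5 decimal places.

0.46897

P(at least one) = 1 − P(none) = 1 − (1 − 0.025)^25
= 1 − 0.5310255 = 0.4689745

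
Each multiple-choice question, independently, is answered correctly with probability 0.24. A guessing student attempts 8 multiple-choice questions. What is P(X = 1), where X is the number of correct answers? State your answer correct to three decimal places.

0.281

X ~ Binomial(n=8, p=0.24).
P(X=1) = C(8,1) · p^1 · (1−p)^7
= 8 · 0.24 · 0.14645 = 0.28119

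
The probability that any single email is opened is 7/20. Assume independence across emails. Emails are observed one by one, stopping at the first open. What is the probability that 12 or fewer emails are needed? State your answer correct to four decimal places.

0.9943

Y = number of emails to the first success; geometric, p = 0.35.
P(Y ≤ 12) = 1 − (1−p)^12 = 1 − 0.005688 = 0.994312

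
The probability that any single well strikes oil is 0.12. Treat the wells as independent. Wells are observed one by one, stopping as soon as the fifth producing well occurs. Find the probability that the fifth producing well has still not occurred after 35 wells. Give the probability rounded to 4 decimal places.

0.5875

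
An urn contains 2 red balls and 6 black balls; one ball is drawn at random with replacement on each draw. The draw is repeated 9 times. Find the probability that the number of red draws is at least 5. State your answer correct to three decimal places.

X ~ Binomial(9, 0.25); P(X ≥ 5) = Σ C(9,k) p^k (1−p)^(9−k) over k:
  k=5: C(9,5)·0.25^5·0.75^4 = 0.03893
  k=6: C(9,6)·0.25^6·0.75^3 = 0.00865
  k=7: C(9,7)·0.25^7·0.75^2 = 0.00124
  k=8: C(9,8)·0.25^8·0.75^1 = 0.00010
  k=9: C(9,9)·0.25^9·0.75^0 = 0.00000
Total = 0.04893

0.049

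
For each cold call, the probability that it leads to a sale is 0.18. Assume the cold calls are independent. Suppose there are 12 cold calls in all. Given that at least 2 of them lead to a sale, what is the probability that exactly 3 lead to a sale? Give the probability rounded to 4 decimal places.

0.3238

X ~ Binomial(12, 0.18). Want P(X=3 | X≥2) = P(X=3) / P(X≥2).
P(X=3) = C(12,3)·0.18^3·0.82^9 = 0.215063
P(X≥2) = 1 − 0.092420 − 0.243448 = 0.664132
Ratio = 0.215063 / 0.664132 = 0.323825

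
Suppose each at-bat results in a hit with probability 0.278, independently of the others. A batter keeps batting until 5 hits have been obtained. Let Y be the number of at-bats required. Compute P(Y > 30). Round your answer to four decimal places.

Needing more than 30 at-bats ⇔ fewer than 5 successes in the first 30. With X ~ Binomial(30, 0.278), P(Y > 30) = P(X ≤ 4).
  k=0: C(30,0)·0.278^0·0.722^30 = 0.000057
  k=1: C(30,1)·0.278^1·0.722^29 = 0.000659
  k=2: C(30,2)·0.278^2·0.722^28 = 0.003678
  k=3: C(30,3)·0.278^3·0.722^27 = 0.013218
  k=4: C(30,4)·0.278^4·0.722^26 = 0.034354
P(X ≤ 4) = 0.051966

0.0520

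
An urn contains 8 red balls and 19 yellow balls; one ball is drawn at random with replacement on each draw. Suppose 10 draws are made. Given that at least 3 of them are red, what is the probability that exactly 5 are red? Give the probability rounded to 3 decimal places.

X ~ Binomial(10, 0.296296). Want P(X=5 | X≥3) = P(X=5) / P(X≥3).
P(X=5) = C(10,5)·0.296296^5·0.703704^5 = 0.09931
P(X≥3) = 1 − 0.02978 − 0.12538 − 0.23757 = 0.60727
Ratio = 0.09931 / 0.60727 = 0.16353

0.164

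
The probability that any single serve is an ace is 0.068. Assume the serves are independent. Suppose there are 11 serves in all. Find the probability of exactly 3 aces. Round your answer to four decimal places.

X ~ Binomial(n=11, p=0.068).
P(X=3) = C(11,3) · p^3 · (1−p)^8
= 165 · 0.00031443 · 0.56928 = 0.029535

0.0295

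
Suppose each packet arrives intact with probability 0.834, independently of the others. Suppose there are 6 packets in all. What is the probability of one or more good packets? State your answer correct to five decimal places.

0.99998

P(at least one) = 1 − P(none) = 1 − (1 − 0.834)^6
= 1 − 0.0000209 = 0.9999791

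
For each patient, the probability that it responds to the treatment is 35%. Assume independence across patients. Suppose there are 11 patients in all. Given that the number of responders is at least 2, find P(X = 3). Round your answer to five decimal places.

0.23996

X ~ Binomial(11, 0.35). Want P(X=3 | X≥2) = P(X=3) / P(X≥2).
P(X=3) = C(11,3)·0.35^3·0.65^8 = 0.2254213
P(X≥2) = 1 − 0.0087508 − 0.0518316 = 0.9394177
Ratio = 0.2254213 / 0.9394177 = 0.2399585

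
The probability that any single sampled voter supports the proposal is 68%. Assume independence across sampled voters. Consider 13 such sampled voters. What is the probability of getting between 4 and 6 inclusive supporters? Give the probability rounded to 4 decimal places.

0.0842

X ~ Binomial(13, 0.68); P(4 ≤ X ≤ 6) = Σ C(13,k) p^k (1−p)^(13−k) over k:
  k=4: C(13,4)·0.68^4·0.32^9 = 0.005379
  k=5: C(13,5)·0.68^5·0.32^8 = 0.020574
  k=6: C(13,6)·0.68^6·0.32^7 = 0.058294
Total = 0.084247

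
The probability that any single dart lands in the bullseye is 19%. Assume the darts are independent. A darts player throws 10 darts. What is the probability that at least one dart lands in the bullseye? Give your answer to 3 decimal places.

P(at least one) = 1 − P(none) = 1 − (1 − 0.19)^10
= 1 − 0.12158 = 0.87842

0.878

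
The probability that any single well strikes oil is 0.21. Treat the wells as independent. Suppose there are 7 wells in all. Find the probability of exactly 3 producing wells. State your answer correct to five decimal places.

X ~ Binomial(n=7, p=0.21).
P(X=3) = C(7,3) · p^3 · (1−p)^4
= 35 · 0.009261 · 0.3895 = 0.1262508

0.12625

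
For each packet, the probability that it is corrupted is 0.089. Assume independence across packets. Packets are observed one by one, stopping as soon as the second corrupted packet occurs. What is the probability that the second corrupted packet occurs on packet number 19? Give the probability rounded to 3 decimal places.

0.029

Y = trial on which the second success occurs; negative binomial, r=2, p=0.089.
P(Y=19) = C(18,1) · p^2 · (1−p)^17
= 18 · 0.007921 · 0.20503 = 0.02923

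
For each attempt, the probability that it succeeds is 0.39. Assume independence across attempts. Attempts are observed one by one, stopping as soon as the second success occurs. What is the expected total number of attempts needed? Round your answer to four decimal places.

Y = total attempts until the second success; negative binomial with r=2, p=0.39.
E[Y] = r / p = 2 / 0.39 = 5.128205

5.1282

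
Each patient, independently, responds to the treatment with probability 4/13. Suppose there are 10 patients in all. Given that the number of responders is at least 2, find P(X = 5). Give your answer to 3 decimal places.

X ~ Binomial(10, 0.307692). Want P(X=5 | X≥2) = P(X=5) / P(X≥2).
P(X=5) = C(10,5)·0.307692^5·0.692308^5 = 0.11053
P(X≥2) = 1 − 0.02529 − 0.11241 = 0.86230
Ratio = 0.11053 / 0.86230 = 0.12818

0.128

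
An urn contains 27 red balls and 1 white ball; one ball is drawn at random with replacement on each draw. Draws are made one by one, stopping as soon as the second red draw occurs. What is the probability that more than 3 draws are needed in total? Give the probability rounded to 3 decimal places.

Needing more than 3 draws ⇔ fewer than 2 successes in the first 3. With X ~ Binomial(3, 0.964286), P(Y > 3) = P(X ≤ 1).
  k=0: C(3,0)·0.964286^0·0.035714^3 = 0.00005
  k=1: C(3,1)·0.964286^1·0.035714^2 = 0.00369
P(X ≤ 1) = 0.00374

0.004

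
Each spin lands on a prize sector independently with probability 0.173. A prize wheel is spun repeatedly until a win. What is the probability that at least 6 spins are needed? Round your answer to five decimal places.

0.38684

Y = number of spins to the first success; geometric, p = 0.173.
P(Y > 5) = P(first 5 all fail) = (1−p)^5 = 0.3868366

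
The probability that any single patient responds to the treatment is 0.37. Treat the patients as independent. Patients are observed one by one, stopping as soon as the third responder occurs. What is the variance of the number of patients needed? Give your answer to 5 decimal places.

13.80570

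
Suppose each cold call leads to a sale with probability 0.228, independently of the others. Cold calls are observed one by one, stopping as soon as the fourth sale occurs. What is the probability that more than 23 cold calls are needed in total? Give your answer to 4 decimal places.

0.1964

Needing more than 23 cold calls ⇔ fewer than 4 successes in the first 23. With X ~ Binomial(23, 0.228), P(Y > 23) = P(X ≤ 3).
  k=0: C(23,0)·0.228^0·0.772^23 = 0.002601
  k=1: C(23,1)·0.228^1·0.772^22 = 0.017670
  k=2: C(23,2)·0.228^2·0.772^21 = 0.057406
  k=3: C(23,3)·0.228^3·0.772^20 = 0.118678
P(X ≤ 3) = 0.196355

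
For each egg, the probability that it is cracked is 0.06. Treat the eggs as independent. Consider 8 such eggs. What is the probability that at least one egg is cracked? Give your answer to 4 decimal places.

P(at least one) = 1 − P(none) = 1 − (1 − 0.06)^8
= 1 − 0.609569 = 0.390431

0.3904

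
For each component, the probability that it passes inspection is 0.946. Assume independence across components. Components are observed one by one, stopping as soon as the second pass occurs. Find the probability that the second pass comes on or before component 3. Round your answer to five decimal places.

0.99157

Finishing within 3 components ⇔ at least 2 successes in the first 3. With X ~ Binomial(3, 0.946), P(Y ≤ 3) = 1 − P(X ≤ 1).
  k=0: C(3,0)·0.946^0·0.054^3 = 0.0001575
  k=1: C(3,1)·0.946^1·0.054^2 = 0.0082756
1 − 0.0084331 = 0.9915669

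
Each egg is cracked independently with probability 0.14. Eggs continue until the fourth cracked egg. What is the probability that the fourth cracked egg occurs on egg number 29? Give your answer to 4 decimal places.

0.0290

Y = trial on which the fourth success occurs; negative binomial, r=4, p=0.14.
P(Y=29) = C(28,3) · p^4 · (1−p)^25
= 3276 · 0.00038416 · 0.023039 = 0.028995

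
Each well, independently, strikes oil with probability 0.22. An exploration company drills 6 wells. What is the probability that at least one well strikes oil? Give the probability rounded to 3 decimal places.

P(at least one) = 1 − P(none) = 1 − (1 − 0.22)^6
= 1 − 0.22520 = 0.77480

0.775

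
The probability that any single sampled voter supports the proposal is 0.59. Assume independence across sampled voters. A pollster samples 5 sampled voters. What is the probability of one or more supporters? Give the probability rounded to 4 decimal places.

0.9884

P(at least one) = 1 − P(none) = 1 − (1 − 0.59)^5
= 1 − 0.011586 = 0.988414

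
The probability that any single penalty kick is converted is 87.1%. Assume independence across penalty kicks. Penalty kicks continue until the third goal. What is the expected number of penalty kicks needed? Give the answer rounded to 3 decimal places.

3.444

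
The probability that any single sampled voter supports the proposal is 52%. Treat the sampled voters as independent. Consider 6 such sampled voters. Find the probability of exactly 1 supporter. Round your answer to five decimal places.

X ~ Binomial(n=6, p=0.52).
P(X=1) = C(6,1) · p^1 · (1−p)^5
= 6 · 0.52 · 0.02548 = 0.0794988

0.07950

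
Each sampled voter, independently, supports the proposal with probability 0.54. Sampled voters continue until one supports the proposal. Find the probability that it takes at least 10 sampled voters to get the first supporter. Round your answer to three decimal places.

Y = number of sampled voters to the first success; geometric, p = 0.54.
P(Y > 9) = P(first 9 all fail) = (1−p)^9 = 0.00092

0.001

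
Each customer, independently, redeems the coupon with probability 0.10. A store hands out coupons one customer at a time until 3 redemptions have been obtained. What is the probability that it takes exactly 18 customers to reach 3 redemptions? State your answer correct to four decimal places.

Y = trial on which the third success occurs; negative binomial, r=3, p=0.10.
P(Y=18) = C(17,2) · p^3 · (1−p)^15
= 136 · 0.001 · 0.20589 = 0.028001

0.0280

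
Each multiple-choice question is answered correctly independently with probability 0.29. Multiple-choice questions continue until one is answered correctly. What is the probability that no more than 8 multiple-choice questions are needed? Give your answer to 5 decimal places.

0.93542

Y = number of multiple-choice questions to the first success; geometric, p = 0.29.
P(Y ≤ 8) = 1 − (1−p)^8 = 1 − 0.0645754 = 0.9354246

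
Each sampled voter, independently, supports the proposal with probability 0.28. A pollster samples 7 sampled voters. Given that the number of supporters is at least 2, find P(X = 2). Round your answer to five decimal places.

X ~ Binomial(7, 0.28). Want P(X=2 | X≥2) = P(X=2) / P(X≥2).
P(X=2) = C(7,2)·0.28^2·0.72^5 = 0.3185648
P(X≥2) = 1 − 0.1003061 − 0.2730556 = 0.6266383
Ratio = 0.3185648 / 0.6266383 = 0.5083712

0.50837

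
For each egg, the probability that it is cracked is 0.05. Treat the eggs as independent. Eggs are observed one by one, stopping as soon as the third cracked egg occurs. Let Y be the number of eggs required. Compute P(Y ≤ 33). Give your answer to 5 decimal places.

0.22719

Finishing within 33 eggs ⇔ at least 3 successes in the first 33. With X ~ Binomial(33, 0.05), P(Y ≤ 33) = 1 − P(X ≤ 2).
  k=0: C(33,0)·0.05^0·0.95^33 = 0.1840259
  k=1: C(33,1)·0.05^1·0.95^32 = 0.3196239
  k=2: C(33,2)·0.05^2·0.95^31 = 0.2691570
1 − 0.7728069 = 0.2271931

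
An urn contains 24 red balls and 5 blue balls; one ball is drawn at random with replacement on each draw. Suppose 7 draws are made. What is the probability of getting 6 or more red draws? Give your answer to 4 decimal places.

0.6536

X ~ Binomial(7, 0.827586); P(X ≥ 6) = Σ C(7,k) p^k (1−p)^(7−k) over k:
  k=6: C(7,6)·0.827586^6·0.172414^1 = 0.387748
  k=7: C(7,7)·0.827586^7·0.172414^0 = 0.265884
Total = 0.653632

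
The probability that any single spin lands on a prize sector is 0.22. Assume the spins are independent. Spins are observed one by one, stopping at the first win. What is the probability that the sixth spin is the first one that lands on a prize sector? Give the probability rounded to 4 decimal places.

Geometric (trials to first success), p = 0.22.
P(Y = 6) = (1−p)^5 · p = 0.28872 · 0.22 = 0.063518

0.0635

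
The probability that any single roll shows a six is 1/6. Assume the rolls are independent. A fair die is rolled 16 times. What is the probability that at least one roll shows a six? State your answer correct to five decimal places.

0.94591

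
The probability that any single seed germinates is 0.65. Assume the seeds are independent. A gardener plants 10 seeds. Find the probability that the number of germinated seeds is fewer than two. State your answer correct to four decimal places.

0.0005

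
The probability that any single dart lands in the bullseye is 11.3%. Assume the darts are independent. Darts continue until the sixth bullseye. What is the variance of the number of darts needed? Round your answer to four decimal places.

Y = total darts until the sixth success; negative binomial with r=6, p=0.113.
Var(Y) = r(1−p)/p² = 6·0.887 / 0.113² = 416.790665

416.7907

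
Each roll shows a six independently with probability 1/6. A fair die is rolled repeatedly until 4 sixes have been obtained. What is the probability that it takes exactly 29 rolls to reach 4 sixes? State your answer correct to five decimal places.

0.02650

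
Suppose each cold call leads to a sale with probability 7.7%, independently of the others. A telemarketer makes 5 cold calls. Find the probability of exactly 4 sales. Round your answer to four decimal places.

0.0002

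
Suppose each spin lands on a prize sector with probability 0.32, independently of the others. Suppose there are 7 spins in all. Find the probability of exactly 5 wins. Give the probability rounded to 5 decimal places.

X ~ Binomial(n=7, p=0.32).
P(X=5) = C(7,5) · p^5 · (1−p)^2
= 21 · 0.0033554 · 0.4624 = 0.0325827

0.03258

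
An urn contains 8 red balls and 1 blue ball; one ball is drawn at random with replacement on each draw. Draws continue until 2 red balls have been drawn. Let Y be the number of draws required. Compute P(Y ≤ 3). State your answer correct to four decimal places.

Finishing within 3 draws ⇔ at least 2 successes in the first 3. With X ~ Binomial(3, 0.888889), P(Y ≤ 3) = 1 − P(X ≤ 1).
  k=0: C(3,0)·0.888889^0·0.111111^3 = 0.001372
  k=1: C(3,1)·0.888889^1·0.111111^2 = 0.032922
1 − 0.034294 = 0.965706

0.9657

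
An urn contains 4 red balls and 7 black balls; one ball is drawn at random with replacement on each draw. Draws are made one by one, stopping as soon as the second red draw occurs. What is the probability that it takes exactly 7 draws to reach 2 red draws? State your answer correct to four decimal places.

Y = trial on which the second success occurs; negative binomial, r=2, p=0.363636.
P(Y=7) = C(6,1) · p^2 · (1−p)^5
= 6 · 0.13223 · 0.10436 = 0.082797

0.0828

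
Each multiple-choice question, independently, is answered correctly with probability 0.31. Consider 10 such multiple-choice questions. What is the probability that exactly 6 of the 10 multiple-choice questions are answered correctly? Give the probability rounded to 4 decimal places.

X ~ Binomial(n=10, p=0.31).
P(X=6) = C(10,6) · p^6 · (1−p)^4
= 210 · 0.0008875 · 0.22667 = 0.042246

0.0422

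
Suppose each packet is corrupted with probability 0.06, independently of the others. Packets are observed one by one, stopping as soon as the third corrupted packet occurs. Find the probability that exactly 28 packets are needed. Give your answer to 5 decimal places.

Y = trial on which the third success occurs; negative binomial, r=3, p=0.06.
P(Y=28) = C(27,2) · p^3 · (1−p)^25
= 351 · 0.000216 · 0.21291 = 0.0161420

0.01614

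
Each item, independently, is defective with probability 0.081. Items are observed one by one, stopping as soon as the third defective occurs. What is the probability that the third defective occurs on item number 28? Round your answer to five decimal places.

Y = trial on which the third success occurs; negative binomial, r=3, p=0.081.
P(Y=28) = C(27,2) · p^3 · (1−p)^25
= 351 · 0.00053144 · 0.12103 = 0.0225762

0.02258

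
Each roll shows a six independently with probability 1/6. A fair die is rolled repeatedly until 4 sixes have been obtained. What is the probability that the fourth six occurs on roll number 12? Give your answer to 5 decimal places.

Y = trial on which the fourth success occurs; negative binomial, r=4, p=0.166667.
P(Y=12) = C(11,3) · p^4 · (1−p)^8
= 165 · 0.0007716 · 0.23257 = 0.0296094

0.02961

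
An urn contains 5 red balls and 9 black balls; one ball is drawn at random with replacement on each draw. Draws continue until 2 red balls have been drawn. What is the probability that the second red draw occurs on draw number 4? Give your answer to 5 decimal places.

Y = trial on which the second success occurs; negative binomial, r=2, p=0.357143.
P(Y=4) = C(3,1) · p^2 · (1−p)^2
= 3 · 0.12755 · 0.41327 = 0.1581372

0.15814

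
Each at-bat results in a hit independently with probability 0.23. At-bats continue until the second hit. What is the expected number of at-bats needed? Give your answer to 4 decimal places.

8.6957

Y = total at-bats until the second success; negative binomial with r=2, p=0.23.
E[Y] = r / p = 2 / 0.23 = 8.695652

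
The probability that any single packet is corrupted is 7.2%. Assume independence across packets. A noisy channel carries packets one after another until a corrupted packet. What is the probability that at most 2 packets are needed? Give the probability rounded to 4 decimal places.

Y = number of packets to the first success; geometric, p = 0.072.
P(Y ≤ 2) = 1 − (1−p)^2 = 1 − 0.861184 = 0.138816

0.1388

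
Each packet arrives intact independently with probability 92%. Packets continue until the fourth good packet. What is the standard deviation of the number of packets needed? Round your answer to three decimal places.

0.615

Y = total packets until the fourth success; negative binomial with r=4, p=0.92.
SD(Y) = √[r(1−p)/p²] = √(0.37807) = 0.61488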